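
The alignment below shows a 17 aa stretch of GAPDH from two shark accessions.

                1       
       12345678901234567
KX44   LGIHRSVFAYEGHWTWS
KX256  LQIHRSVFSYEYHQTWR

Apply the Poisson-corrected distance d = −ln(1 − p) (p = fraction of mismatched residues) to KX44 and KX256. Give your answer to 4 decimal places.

0.3483

Differing sites — 2:G/Q; 9:A/S; 12:G/Y; 14:W/Q; 17:S/R.
p = 5/17 = 0.294118.
d = −ln(1 − 0.294118) = −ln(0.705882) = 0.3483.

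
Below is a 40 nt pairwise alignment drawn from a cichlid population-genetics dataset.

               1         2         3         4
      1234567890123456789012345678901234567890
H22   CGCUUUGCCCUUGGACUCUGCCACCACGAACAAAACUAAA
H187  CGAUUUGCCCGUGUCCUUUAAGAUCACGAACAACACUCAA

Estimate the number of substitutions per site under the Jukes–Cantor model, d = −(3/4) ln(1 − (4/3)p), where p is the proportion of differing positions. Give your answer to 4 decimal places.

Mismatches occur at site 3 (C/A), site 11 (U/G), site 14 (G/U), site 15 (A/C), site 18 (C/U), site 20 (G/A), site 21 (C/A), site 22 (C/G), site 24 (C/U), site 34 (A/C), site 38 (A/C).
p = 11/40 = 0.275000.
d = −0.75 · ln(1 − (4/3)·0.275000) = −0.75 · ln(0.633333) = −0.75 · (-0.456759) = 0.3426.

0.3426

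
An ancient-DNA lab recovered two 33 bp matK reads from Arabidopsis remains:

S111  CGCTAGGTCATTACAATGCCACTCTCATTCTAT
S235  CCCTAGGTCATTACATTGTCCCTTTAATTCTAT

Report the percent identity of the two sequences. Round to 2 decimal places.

81.82%

Differing sites — 2:G/C; 16:A/T; 19:C/T; 21:A/C; 24:C/T; 26:C/A.
27 of the 33 sites match, so the percent identity is 27/33 × 100 = 81.82%.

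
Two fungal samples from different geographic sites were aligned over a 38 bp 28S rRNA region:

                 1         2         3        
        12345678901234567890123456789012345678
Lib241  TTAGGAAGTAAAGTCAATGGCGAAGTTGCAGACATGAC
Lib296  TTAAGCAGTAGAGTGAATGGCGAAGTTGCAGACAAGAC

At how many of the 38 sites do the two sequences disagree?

5

The sequences differ at positions 4 (G/A), 6 (A/C), 11 (A/G), 15 (C/G), 35 (T/A).
That gives 5 mismatches out of 38 aligned sites, so the Hamming distance is 5.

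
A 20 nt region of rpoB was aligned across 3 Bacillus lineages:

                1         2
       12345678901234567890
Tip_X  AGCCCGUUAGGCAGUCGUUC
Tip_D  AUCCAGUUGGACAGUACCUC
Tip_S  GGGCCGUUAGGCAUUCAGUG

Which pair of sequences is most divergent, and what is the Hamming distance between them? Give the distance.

Pairwise Hamming distances:
  Tip_X vs Tip_D: 7
  Tip_X vs Tip_S: 6
  Tip_D vs Tip_S: 11
The largest is 11, between Tip_D and Tip_S.

11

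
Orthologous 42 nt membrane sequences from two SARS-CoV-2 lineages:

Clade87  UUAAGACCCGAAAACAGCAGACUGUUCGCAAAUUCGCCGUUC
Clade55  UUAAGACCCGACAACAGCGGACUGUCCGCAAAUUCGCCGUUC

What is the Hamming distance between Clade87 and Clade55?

The sequences differ at positions 12 (A/C), 19 (A/G), 26 (U/C).
That gives 3 mismatches out of 42 aligned sites, so the Hamming distance is 3.

3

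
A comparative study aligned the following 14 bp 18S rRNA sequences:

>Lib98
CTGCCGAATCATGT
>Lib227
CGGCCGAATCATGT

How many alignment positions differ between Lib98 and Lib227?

The sequences differ at position 2 (T/G).
That gives 1 mismatch out of 14 aligned sites, so the Hamming distance is 1.

1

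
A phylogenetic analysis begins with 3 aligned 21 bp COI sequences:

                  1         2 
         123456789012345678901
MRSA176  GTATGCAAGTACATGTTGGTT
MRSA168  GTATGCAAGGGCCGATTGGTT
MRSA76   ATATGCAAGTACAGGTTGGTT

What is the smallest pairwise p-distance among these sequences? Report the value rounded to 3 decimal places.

Pairwise Hamming distances:
  MRSA176 vs MRSA168: 5
  MRSA176 vs MRSA76: 2
  MRSA168 vs MRSA76: 5
The smallest is 2 mismatches, between MRSA176 and MRSA76; p = 2/21 = 0.095.

0.095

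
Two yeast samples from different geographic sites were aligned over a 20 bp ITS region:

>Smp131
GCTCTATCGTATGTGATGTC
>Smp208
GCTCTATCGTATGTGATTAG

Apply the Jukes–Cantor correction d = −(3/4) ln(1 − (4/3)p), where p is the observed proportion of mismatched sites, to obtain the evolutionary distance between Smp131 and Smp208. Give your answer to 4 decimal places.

The sequences differ at positions 18 (G/T), 19 (T/A), 20 (C/G).
p = 3/20 = 0.150000.
d = −0.75 · ln(1 − (4/3)·0.150000) = −0.75 · ln(0.800000) = −0.75 · (-0.223144) = 0.1674.

0.1674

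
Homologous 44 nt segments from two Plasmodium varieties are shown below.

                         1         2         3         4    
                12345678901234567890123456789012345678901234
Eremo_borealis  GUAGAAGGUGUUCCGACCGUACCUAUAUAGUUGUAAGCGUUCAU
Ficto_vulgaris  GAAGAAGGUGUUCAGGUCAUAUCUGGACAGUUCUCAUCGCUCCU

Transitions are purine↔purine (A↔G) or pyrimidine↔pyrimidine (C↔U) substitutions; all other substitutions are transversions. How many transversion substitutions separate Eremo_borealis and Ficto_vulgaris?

7

Differing sites — 2:U/A (Tv); 14:C/A (Tv); 16:A/G (Ti); 17:C/U (Ti); 19:G/A (Ti); 22:C/U (Ti); 25:A/G (Ti); 26:U/G (Tv); 28:U/C (Ti); 33:G/C (Tv); 35:A/C (Tv); 37:G/U (Tv); 40:U/C (Ti); 43:A/C (Tv).
Of the 14 differences, 7 transitions and 7 transversions, so the answer is 7.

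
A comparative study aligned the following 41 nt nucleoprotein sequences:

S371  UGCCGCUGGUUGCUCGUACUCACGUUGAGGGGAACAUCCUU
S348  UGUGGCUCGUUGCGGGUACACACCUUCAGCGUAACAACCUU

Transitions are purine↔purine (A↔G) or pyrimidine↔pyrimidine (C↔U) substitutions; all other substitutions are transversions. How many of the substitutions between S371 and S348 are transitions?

Mismatches occur at site 3 (C→U, transition), site 4 (C→G, transversion), site 8 (G→C, transversion), site 14 (U→G, transversion), site 15 (C→G, transversion), site 20 (U→A, transversion), site 24 (G→C, transversion), site 27 (G→C, transversion), site 30 (G→C, transversion), site 32 (G→U, transversion), site 37 (U→A, transversion).
Of the 11 differences, 1 transition and 10 transversions, so the answer is 1.

1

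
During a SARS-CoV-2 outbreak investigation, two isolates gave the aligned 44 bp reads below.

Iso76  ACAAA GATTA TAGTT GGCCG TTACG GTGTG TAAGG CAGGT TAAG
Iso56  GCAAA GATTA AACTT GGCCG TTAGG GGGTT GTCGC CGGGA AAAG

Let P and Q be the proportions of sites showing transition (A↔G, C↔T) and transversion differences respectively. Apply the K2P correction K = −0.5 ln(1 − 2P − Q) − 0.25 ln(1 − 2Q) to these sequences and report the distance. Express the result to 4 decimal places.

Differing sites — 1:A/G (Ti); 11:T/A (Tv); 13:G/C (Tv); 24:C/G (Tv); 27:T/G (Tv); 30:G/T (Tv); 31:T/G (Tv); 32:A/T (Tv); 33:A/C (Tv); 35:G/C (Tv); 37:A/G (Ti); 40:T/A (Tv); 41:T/A (Tv).
Of the 13 differences, 2 transitions and 11 transversions over 44 sites: P = 2/44 = 0.045455, Q = 11/44 = 0.250000.
d = −0.5·ln(0.659090) − 0.25·ln(0.500000) = −0.5·(-0.416895) − 0.25·(-0.693147) = 0.3817.

0.3817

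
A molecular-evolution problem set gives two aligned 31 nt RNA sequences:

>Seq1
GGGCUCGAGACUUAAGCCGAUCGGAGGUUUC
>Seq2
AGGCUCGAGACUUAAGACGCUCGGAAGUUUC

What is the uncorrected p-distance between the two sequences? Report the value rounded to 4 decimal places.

0.1290

Differing sites — 1:G/A; 17:C/A; 20:A/C; 26:G/A.
There are 4 differences over 31 sites, so p = 4/31 = 0.1290.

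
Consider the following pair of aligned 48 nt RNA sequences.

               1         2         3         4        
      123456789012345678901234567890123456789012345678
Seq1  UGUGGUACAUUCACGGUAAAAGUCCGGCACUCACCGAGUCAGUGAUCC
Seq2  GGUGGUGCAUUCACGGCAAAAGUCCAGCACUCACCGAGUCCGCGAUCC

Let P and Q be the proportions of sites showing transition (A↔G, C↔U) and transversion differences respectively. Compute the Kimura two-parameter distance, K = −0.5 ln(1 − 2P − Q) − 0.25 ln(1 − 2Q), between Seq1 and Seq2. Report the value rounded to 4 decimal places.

0.1386

Differing sites — 1:U/G (Tv); 7:A/G (Ti); 17:U/C (Ti); 26:G/A (Ti); 41:A/C (Tv); 43:U/C (Ti).
Of the 6 differences, 4 transitions and 2 transversions over 48 sites: P = 4/48 = 0.083333, Q = 2/48 = 0.041667.
d = −0.5·ln(0.791667) − 0.25·ln(0.916666) = −0.5·(-0.233614) − 0.25·(-0.087012) = 0.1386.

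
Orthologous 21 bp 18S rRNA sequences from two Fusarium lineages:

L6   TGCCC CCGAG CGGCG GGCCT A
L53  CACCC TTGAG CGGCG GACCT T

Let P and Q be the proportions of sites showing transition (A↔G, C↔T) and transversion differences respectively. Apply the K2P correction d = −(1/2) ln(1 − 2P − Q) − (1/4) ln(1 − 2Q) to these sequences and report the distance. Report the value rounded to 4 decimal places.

The sequences differ at positions 1 (T/C, transition), 2 (G/A, transition), 6 (C/T, transition), 7 (C/T, transition), 17 (G/A, transition), 21 (A/T, transversion).
Of the 6 differences, 5 transitions and 1 transversion over 21 sites: P = 5/21 = 0.238095, Q = 1/21 = 0.047619.
d = −0.5·ln(0.476191) − 0.25·ln(0.904762) = −0.5·(-0.741936) − 0.25·(-0.100083) = 0.3960.

0.3960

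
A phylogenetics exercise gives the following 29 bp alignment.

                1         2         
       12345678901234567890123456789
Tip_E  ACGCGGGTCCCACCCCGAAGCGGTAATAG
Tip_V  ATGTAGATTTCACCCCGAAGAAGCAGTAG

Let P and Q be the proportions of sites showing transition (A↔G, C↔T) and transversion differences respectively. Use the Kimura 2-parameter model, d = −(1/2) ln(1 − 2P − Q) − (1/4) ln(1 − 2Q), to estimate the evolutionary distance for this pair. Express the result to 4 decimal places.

Differing sites — 2:C/T (Ti); 4:C/T (Ti); 5:G/A (Ti); 7:G/A (Ti); 9:C/T (Ti); 10:C/T (Ti); 21:C/A (Tv); 22:G/A (Ti); 24:T/C (Ti); 26:A/G (Ti).
Of the 10 differences, 9 transitions and 1 transversion over 29 sites: P = 9/29 = 0.310345, Q = 1/29 = 0.034483.
d = −0.5·ln(0.344827) − 0.25·ln(0.931034) = −0.5·(-1.064712) − 0.25·(-0.071459) = 0.5502.

0.5502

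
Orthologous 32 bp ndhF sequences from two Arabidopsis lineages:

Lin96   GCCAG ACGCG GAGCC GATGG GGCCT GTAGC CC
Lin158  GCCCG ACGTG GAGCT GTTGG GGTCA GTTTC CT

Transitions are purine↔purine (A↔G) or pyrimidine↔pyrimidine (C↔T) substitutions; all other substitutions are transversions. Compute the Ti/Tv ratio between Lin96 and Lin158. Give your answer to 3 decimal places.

Differing sites — 4:A/C (Tv); 9:C/T (Ti); 15:C/T (Ti); 17:A/T (Tv); 23:C/T (Ti); 25:T/A (Tv); 28:A/T (Tv); 29:G/T (Tv); 32:C/T (Ti).
Of the 9 differences, 4 transitions and 5 transversions, so Ti/Tv = 4/5 = 0.800.

0.800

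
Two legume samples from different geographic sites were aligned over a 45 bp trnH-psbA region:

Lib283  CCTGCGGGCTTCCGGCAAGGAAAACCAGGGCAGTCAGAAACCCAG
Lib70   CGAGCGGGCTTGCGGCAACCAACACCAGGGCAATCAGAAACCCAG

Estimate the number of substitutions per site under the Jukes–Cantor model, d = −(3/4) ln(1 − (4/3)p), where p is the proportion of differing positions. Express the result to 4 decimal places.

0.1743

Mismatches occur at site 2 (C/G), site 3 (T/A), site 12 (C/G), site 19 (G/C), site 20 (G/C), site 23 (A/C), site 33 (G/A).
p = 7/45 = 0.155556.
d = −0.75 · ln(1 − (4/3)·0.155556) = −0.75 · ln(0.792592) = −0.75 · (-0.232447) = 0.1743.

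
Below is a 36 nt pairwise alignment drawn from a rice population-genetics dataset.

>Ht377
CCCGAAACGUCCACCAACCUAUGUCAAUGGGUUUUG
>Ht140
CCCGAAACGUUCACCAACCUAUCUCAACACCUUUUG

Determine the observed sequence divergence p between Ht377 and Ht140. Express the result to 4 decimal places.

0.1667

The sequences differ at positions 11 (C/U), 23 (G/C), 28 (U/C), 29 (G/A), 30 (G/C), 31 (G/C).
There are 6 differences over 36 sites, so p = 6/36 = 0.1667.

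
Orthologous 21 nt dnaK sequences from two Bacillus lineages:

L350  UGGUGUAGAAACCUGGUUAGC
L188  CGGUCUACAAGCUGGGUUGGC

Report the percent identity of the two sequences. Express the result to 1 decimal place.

66.7%

Mismatches occur at site 1 (U↔C), site 5 (G↔C), site 8 (G↔C), site 11 (A↔G), site 13 (C↔U), site 14 (U↔G), site 19 (A↔G).
14 of the 21 sites match, so the percent identity is 14/21 × 100 = 66.7%.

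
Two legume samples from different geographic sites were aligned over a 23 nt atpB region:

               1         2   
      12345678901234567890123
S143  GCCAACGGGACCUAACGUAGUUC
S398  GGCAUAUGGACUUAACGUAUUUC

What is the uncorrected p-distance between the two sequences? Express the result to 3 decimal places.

0.261

The sequences differ at positions 2 (C/G), 5 (A/U), 6 (C/A), 7 (G/U), 12 (C/U), 20 (G/U).
There are 6 differences over 23 sites, so p = 6/23 = 0.261.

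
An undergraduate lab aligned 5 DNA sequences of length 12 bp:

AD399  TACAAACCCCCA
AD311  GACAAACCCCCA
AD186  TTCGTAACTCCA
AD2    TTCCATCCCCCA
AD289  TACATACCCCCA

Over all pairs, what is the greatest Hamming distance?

Pairwise Hamming distances:
  AD399 vs AD311: 1
  AD399 vs AD186: 5
  AD399 vs AD2: 3
  AD399 vs AD289: 1
  AD311 vs AD186: 6
  AD311 vs AD2: 4
  AD311 vs AD289: 2
  AD186 vs AD2: 5
  AD186 vs AD289: 4
  AD2 vs AD289: 4
The largest is 6, between AD311 and AD186.

6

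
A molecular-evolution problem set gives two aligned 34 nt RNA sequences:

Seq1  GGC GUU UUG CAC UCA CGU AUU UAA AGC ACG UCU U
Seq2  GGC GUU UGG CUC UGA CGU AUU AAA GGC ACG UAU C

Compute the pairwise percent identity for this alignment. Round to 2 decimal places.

79.41%

Differing sites — 8:U/G; 11:A/U; 14:C/G; 22:U/A; 25:A/G; 32:C/A; 34:U/C.
27 of the 34 sites match, so the percent identity is 27/34 × 100 = 79.41%.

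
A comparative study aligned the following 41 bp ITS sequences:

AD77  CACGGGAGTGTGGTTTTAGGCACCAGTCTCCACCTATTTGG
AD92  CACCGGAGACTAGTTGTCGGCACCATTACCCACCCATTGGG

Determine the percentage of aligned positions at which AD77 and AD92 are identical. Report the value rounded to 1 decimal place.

Differing sites — 4:G/C; 9:T/A; 10:G/C; 12:G/A; 16:T/G; 18:A/C; 26:G/T; 28:C/A; 29:T/C; 35:T/C; 39:T/G.
30 of the 41 sites match, so the percent identity is 30/41 × 100 = 73.2%.

73.2%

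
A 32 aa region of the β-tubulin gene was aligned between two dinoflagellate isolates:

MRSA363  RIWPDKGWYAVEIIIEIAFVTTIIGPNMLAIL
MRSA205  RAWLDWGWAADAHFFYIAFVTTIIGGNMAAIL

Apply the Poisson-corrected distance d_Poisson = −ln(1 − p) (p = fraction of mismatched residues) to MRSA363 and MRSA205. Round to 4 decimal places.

0.4700

Differing sites — 2:I/A; 4:P/L; 6:K/W; 9:Y/A; 11:V/D; 12:E/A; 13:I/H; 14:I/F; 15:I/F; 16:E/Y; 26:P/G; 29:L/A.
p = 12/32 = 0.375000.
d = −ln(1 − 0.375000) = −ln(0.625000) = 0.4700.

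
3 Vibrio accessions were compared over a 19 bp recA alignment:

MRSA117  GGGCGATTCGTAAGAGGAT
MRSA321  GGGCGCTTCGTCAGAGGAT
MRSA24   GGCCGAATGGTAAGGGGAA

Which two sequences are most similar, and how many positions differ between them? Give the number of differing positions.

2

Pairwise Hamming distances:
  MRSA117 vs MRSA321: 2
  MRSA117 vs MRSA24: 5
  MRSA321 vs MRSA24: 7
The smallest is 2, between MRSA117 and MRSA321.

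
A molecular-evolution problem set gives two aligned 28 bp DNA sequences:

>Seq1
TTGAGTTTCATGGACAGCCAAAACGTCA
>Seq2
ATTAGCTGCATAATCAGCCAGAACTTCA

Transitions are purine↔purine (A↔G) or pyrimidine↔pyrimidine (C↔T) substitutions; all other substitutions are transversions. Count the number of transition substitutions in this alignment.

Differing sites — 1:T/A (Tv); 3:G/T (Tv); 6:T/C (Ti); 8:T/G (Tv); 12:G/A (Ti); 13:G/A (Ti); 14:A/T (Tv); 21:A/G (Ti); 25:G/T (Tv).
Of the 9 differences, 4 transitions and 5 transversions, so the answer is 4.

4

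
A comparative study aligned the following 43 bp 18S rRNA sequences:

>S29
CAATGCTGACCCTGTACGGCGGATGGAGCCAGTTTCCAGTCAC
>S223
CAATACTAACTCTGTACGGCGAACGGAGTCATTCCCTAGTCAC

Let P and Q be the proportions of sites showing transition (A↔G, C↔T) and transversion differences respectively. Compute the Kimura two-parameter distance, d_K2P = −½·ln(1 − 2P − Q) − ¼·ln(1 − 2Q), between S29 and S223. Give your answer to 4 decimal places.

Mismatches occur at site 5 (G↔A, transition), site 8 (G↔A, transition), site 11 (C↔T, transition), site 22 (G↔A, transition), site 24 (T↔C, transition), site 29 (C↔T, transition), site 32 (G↔T, transversion), site 34 (T↔C, transition), site 35 (T↔C, transition), site 37 (C↔T, transition).
Of the 10 differences, 9 transitions and 1 transversion over 43 sites: P = 9/43 = 0.209302, Q = 1/43 = 0.023256.
d = −0.5·ln(0.558140) − 0.25·ln(0.953488) = −0.5·(-0.583145) − 0.25·(-0.047628) = 0.3035.

0.3035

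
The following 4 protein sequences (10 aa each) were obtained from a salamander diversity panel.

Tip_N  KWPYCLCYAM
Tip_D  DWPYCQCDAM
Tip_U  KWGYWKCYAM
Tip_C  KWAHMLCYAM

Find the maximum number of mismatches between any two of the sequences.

6

Pairwise Hamming distances:
  Tip_N vs Tip_D: 3
  Tip_N vs Tip_U: 3
  Tip_N vs Tip_C: 3
  Tip_D vs Tip_U: 5
  Tip_D vs Tip_C: 6
  Tip_U vs Tip_C: 4
The largest is 6, between Tip_D and Tip_C.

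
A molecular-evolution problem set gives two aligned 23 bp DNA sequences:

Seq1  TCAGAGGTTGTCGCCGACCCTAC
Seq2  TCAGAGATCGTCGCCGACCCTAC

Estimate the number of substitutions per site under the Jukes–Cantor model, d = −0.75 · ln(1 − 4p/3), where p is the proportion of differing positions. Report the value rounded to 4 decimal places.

0.0924

Mismatches occur at site 7 (G↔A), site 9 (T↔C).
p = 2/23 = 0.086957.
d = −0.75 · ln(1 − (4/3)·0.086957) = −0.75 · ln(0.884057) = −0.75 · (-0.123234) = 0.0924.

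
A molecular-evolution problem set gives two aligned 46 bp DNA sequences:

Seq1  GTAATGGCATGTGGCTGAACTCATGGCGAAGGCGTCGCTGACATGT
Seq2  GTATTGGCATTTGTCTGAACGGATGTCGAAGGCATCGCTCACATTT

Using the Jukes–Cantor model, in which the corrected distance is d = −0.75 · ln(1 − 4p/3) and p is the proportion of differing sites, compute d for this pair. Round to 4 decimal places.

Differing sites — 4:A/T; 11:G/T; 14:G/T; 21:T/G; 22:C/G; 26:G/T; 34:G/A; 40:G/C; 45:G/T.
p = 9/46 = 0.195652.
d = −0.75 · ln(1 − (4/3)·0.195652) = −0.75 · ln(0.739131) = −0.75 · (-0.302280) = 0.2267.

0.2267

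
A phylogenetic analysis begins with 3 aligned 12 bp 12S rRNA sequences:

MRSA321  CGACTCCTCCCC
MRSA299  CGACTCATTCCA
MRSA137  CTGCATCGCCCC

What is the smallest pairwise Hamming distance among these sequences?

3

Pairwise Hamming distances:
  MRSA321 vs MRSA299: 3
  MRSA321 vs MRSA137: 5
  MRSA299 vs MRSA137: 8
The smallest is 3, between MRSA321 and MRSA299.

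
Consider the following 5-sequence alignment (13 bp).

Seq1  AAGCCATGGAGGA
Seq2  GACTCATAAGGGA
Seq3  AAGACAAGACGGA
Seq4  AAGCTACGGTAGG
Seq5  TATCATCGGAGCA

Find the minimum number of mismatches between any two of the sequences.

4

Pairwise Hamming distances:
  Seq1 vs Seq2: 6
  Seq1 vs Seq3: 4
  Seq1 vs Seq4: 5
  Seq1 vs Seq5: 6
  Seq2 vs Seq3: 6
  Seq2 vs Seq4: 10
  Seq2 vs Seq5: 10
  Seq3 vs Seq4: 7
  Seq3 vs Seq5: 9
  Seq4 vs Seq5: 8
The smallest is 4, between Seq1 and Seq3.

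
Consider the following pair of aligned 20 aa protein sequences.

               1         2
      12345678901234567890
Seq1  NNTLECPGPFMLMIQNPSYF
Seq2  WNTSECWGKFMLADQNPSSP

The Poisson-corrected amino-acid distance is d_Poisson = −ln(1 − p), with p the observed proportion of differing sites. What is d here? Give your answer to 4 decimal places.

Differing sites — 1:N/W; 4:L/S; 7:P/W; 9:P/K; 13:M/A; 14:I/D; 19:Y/S; 20:F/P.
p = 8/20 = 0.400000.
d = −ln(1 − 0.400000) = −ln(0.600000) = 0.5108.

0.5108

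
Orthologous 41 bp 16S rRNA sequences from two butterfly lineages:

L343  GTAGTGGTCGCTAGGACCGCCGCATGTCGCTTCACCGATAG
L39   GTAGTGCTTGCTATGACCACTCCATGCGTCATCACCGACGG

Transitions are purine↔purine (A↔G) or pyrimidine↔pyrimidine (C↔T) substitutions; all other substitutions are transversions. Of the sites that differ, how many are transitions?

6

Mismatches occur at site 7 (G/C, transversion), site 9 (C/T, transition), site 14 (G/T, transversion), site 19 (G/A, transition), site 21 (C/T, transition), site 22 (G/C, transversion), site 27 (T/C, transition), site 28 (C/G, transversion), site 29 (G/T, transversion), site 31 (T/A, transversion), site 39 (T/C, transition), site 40 (A/G, transition).
Of the 12 differences, 6 transitions and 6 transversions, so the answer is 6.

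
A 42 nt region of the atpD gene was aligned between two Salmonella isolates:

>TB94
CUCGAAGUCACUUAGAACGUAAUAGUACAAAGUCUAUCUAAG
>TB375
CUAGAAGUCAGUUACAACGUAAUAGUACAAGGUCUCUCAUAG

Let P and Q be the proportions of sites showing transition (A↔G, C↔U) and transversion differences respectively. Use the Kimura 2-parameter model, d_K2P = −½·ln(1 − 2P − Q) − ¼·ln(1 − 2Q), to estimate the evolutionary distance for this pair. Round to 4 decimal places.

Mismatches occur at site 3 (C↔A, transversion), site 11 (C↔G, transversion), site 15 (G↔C, transversion), site 31 (A↔G, transition), site 36 (A↔C, transversion), site 39 (U↔A, transversion), site 40 (A↔U, transversion).
Of the 7 differences, 1 transition and 6 transversions over 42 sites: P = 1/42 = 0.023810, Q = 6/42 = 0.142857.
d = −0.5·ln(0.809523) − 0.25·ln(0.714286) = −0.5·(-0.211310) − 0.25·(-0.336472) = 0.1898.

0.1898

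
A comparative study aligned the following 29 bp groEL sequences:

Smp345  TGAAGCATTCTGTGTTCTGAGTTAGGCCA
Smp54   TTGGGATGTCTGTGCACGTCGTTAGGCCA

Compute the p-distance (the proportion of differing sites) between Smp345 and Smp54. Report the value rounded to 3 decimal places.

0.379

Mismatches occur at site 2 (G↔T), site 3 (A↔G), site 4 (A↔G), site 6 (C↔A), site 7 (A↔T), site 8 (T↔G), site 15 (T↔C), site 16 (T↔A), site 18 (T↔G), site 19 (G↔T), site 20 (A↔C).
There are 11 differences over 29 sites, so p = 11/29 = 0.379.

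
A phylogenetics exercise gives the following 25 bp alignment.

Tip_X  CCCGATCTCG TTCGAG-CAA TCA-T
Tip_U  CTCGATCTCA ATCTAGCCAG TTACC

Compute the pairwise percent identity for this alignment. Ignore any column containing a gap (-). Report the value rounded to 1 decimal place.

Excluding the 2 gap columns leaves 23 comparable sites.
Mismatches occur at site 2 (C→T), site 10 (G→A), site 11 (T→A), site 14 (G→T), site 20 (A→G), site 22 (C→T), site 25 (T→C).
16 of the 23 comparable sites match, so the percent identity is 16/23 × 100 = 69.6%.

69.6%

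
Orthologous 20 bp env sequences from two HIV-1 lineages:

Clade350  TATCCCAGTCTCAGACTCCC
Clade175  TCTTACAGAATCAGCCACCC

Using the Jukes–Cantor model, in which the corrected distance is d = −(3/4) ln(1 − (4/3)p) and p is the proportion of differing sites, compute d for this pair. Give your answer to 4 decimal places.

0.4715

Differing sites — 2:A/C; 4:C/T; 5:C/A; 9:T/A; 10:C/A; 15:A/C; 17:T/A.
p = 7/20 = 0.350000.
d = −0.75 · ln(1 − (4/3)·0.350000) = −0.75 · ln(0.533333) = −0.75 · (-0.628609) = 0.4715.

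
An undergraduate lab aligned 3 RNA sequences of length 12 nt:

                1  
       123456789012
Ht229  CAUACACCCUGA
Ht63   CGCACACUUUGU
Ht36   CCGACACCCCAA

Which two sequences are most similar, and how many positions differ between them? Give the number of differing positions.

Pairwise Hamming distances:
  Ht229 vs Ht63: 5
  Ht229 vs Ht36: 4
  Ht63 vs Ht36: 7
The smallest is 4, between Ht229 and Ht36.

4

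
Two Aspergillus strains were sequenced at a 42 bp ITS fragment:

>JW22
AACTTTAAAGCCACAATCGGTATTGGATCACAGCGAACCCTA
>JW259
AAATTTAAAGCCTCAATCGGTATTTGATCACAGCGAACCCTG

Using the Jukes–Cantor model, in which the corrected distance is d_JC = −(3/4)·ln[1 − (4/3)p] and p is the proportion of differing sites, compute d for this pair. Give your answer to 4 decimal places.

Differing sites — 3:C/A; 13:A/T; 25:G/T; 42:A/G.
p = 4/42 = 0.095238.
d = −0.75 · ln(1 − (4/3)·0.095238) = −0.75 · ln(0.873016) = −0.75 · (-0.135801) = 0.1019.

0.1019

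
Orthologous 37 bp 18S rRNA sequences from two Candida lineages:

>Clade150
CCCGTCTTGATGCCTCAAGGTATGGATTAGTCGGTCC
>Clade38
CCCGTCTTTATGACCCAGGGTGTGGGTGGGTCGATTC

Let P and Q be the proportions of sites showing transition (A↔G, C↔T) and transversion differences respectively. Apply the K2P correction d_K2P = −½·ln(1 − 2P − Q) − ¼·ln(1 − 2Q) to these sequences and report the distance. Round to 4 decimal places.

The sequences differ at positions 9 (G/T, transversion), 13 (C/A, transversion), 15 (T/C, transition), 18 (A/G, transition), 22 (A/G, transition), 26 (A/G, transition), 28 (T/G, transversion), 29 (A/G, transition), 34 (G/A, transition), 36 (C/T, transition).
Of the 10 differences, 7 transitions and 3 transversions over 37 sites: P = 7/37 = 0.189189, Q = 3/37 = 0.081081.
d = −0.5·ln(0.540541) − 0.25·ln(0.837838) = −0.5·(-0.615185) − 0.25·(-0.176931) = 0.3518.

0.3518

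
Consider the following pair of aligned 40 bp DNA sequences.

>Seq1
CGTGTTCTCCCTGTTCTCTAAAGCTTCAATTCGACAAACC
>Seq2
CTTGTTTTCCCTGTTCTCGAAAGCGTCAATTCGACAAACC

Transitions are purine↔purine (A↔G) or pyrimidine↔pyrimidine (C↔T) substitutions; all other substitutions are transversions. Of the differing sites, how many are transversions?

3

Differing sites — 2:G/T (Tv); 7:C/T (Ti); 19:T/G (Tv); 25:T/G (Tv).
Of the 4 differences, 1 transition and 3 transversions, so the answer is 3.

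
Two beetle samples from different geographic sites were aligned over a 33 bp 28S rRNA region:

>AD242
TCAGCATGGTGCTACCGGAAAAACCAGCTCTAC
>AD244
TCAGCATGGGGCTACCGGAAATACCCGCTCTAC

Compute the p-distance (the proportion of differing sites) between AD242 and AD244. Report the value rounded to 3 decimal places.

0.091

Mismatches occur at site 10 (T↔G), site 22 (A↔T), site 26 (A↔C).
There are 3 differences over 33 sites, so p = 3/33 = 0.091.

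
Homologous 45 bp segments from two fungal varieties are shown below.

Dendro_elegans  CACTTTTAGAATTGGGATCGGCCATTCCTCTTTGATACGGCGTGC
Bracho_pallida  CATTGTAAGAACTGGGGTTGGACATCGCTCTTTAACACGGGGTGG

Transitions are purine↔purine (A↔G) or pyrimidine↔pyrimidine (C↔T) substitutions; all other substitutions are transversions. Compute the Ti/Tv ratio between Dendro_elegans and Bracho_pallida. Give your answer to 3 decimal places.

1.167

Differing sites — 3:C/T (Ti); 5:T/G (Tv); 7:T/A (Tv); 12:T/C (Ti); 17:A/G (Ti); 19:C/T (Ti); 22:C/A (Tv); 26:T/C (Ti); 27:C/G (Tv); 34:G/A (Ti); 36:T/C (Ti); 41:C/G (Tv); 45:C/G (Tv).
Of the 13 differences, 7 transitions and 6 transversions, so Ti/Tv = 7/6 = 1.167.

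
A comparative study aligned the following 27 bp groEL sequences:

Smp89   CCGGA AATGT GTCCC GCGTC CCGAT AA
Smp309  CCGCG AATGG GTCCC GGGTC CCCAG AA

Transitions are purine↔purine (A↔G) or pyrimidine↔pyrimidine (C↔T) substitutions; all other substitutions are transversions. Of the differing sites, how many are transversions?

Differing sites — 4:G/C (Tv); 5:A/G (Ti); 10:T/G (Tv); 17:C/G (Tv); 23:G/C (Tv); 25:T/G (Tv).
Of the 6 differences, 1 transition and 5 transversions, so the answer is 5.

5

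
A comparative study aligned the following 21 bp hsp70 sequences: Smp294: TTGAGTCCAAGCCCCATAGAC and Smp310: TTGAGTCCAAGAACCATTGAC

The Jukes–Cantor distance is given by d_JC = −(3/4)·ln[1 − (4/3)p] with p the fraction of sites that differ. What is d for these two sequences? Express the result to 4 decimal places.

0.1585

Mismatches occur at site 12 (C/A), site 13 (C/A), site 18 (A/T).
p = 3/21 = 0.142857.
d = −0.75 · ln(1 − (4/3)·0.142857) = −0.75 · ln(0.809524) = −0.75 · (-0.211309) = 0.1585.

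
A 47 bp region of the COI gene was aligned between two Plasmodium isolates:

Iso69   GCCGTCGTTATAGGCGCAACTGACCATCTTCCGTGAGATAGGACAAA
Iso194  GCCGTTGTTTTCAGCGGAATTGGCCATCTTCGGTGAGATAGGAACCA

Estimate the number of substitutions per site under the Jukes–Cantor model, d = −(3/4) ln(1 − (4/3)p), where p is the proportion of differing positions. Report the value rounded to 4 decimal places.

Differing sites — 6:C/T; 10:A/T; 12:A/C; 13:G/A; 17:C/G; 20:C/T; 23:A/G; 32:C/G; 44:C/A; 45:A/C; 46:A/C.
p = 11/47 = 0.234043.
d = −0.75 · ln(1 − (4/3)·0.234043) = −0.75 · ln(0.687943) = −0.75 · (-0.374049) = 0.2805.

0.2805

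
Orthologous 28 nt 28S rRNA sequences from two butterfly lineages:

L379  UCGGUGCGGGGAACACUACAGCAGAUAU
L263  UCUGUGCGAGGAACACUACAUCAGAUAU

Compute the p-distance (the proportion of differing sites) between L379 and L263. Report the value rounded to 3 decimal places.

0.107

Mismatches occur at site 3 (G/U), site 9 (G/A), site 21 (G/U).
There are 3 differences over 28 sites, so p = 3/28 = 0.107.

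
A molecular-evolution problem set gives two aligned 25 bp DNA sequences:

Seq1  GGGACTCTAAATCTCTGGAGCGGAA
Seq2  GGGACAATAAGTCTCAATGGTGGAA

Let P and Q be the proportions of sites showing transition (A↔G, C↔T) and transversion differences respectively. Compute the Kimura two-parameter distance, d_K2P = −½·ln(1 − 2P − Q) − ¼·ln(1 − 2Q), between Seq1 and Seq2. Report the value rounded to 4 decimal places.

Mismatches occur at site 6 (T↔A, transversion), site 7 (C↔A, transversion), site 11 (A↔G, transition), site 16 (T↔A, transversion), site 17 (G↔A, transition), site 18 (G↔T, transversion), site 19 (A↔G, transition), site 21 (C↔T, transition).
Of the 8 differences, 4 transitions and 4 transversions over 25 sites: P = 4/25 = 0.160000, Q = 4/25 = 0.160000.
d = −0.5·ln(0.520000) − 0.25·ln(0.680000) = −0.5·(-0.653926) − 0.25·(-0.385662) = 0.4234.

0.4234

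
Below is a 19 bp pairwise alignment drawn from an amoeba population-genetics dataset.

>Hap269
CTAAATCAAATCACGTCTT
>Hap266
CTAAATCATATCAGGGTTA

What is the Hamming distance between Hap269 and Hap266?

5

Differing sites — 9:A/T; 14:C/G; 16:T/G; 17:C/T; 19:T/A.
That gives 5 mismatches out of 19 aligned sites, so the Hamming distance is 5.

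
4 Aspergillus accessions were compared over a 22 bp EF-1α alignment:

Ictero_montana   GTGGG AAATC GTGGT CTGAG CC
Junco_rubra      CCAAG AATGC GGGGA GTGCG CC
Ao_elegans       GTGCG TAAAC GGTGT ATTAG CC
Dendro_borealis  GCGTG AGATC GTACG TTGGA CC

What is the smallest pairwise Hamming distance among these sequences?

7

Pairwise Hamming distances:
  Ictero_montana vs Junco_rubra: 10
  Ictero_montana vs Ao_elegans: 7
  Ictero_montana vs Dendro_borealis: 9
  Junco_rubra vs Ao_elegans: 12
  Junco_rubra vs Dendro_borealis: 13
  Ao_elegans vs Dendro_borealis: 13
The smallest is 7, between Ictero_montana and Ao_elegans.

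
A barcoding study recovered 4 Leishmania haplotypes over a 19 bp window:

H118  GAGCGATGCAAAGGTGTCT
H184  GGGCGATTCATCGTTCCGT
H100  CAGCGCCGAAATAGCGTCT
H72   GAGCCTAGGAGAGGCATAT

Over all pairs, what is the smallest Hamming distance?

Pairwise Hamming distances:
  H118 vs H184: 8
  H118 vs H100: 7
  H118 vs H72: 8
  H184 vs H100: 14
  H184 vs H72: 13
  H100 vs H72: 10
The smallest is 7, between H118 and H100.

7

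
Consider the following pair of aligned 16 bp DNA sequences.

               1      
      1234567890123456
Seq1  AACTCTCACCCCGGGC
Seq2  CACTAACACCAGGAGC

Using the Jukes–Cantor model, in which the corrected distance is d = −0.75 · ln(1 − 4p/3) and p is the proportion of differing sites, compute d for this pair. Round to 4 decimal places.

0.5199

The sequences differ at positions 1 (A/C), 5 (C/A), 6 (T/A), 11 (C/A), 12 (C/G), 14 (G/A).
p = 6/16 = 0.375000.
d = −0.75 · ln(1 − (4/3)·0.375000) = −0.75 · ln(0.500000) = −0.75 · (-0.693147) = 0.5199.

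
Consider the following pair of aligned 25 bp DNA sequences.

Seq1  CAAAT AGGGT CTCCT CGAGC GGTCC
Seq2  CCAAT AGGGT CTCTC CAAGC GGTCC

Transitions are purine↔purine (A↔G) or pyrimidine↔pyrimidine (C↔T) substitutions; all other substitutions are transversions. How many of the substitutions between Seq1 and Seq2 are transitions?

3

Mismatches occur at site 2 (A→C, transversion), site 14 (C→T, transition), site 15 (T→C, transition), site 17 (G→A, transition).
Of the 4 differences, 3 transitions and 1 transversion, so the answer is 3.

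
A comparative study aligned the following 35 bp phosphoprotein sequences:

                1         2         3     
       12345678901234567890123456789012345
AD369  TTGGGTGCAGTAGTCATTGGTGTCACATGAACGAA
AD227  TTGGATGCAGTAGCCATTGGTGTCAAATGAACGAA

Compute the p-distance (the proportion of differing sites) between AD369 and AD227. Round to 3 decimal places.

Mismatches occur at site 5 (G↔A), site 14 (T↔C), site 26 (C↔A).
There are 3 differences over 35 sites, so p = 3/35 = 0.086.

0.086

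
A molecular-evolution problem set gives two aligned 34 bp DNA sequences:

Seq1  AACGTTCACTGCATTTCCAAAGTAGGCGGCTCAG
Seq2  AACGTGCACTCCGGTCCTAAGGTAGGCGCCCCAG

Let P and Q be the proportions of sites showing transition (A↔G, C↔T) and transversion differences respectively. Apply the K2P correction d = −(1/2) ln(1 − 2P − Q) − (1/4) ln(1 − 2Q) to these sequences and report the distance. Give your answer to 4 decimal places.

0.3324

Mismatches occur at site 6 (T/G, transversion), site 11 (G/C, transversion), site 13 (A/G, transition), site 14 (T/G, transversion), site 16 (T/C, transition), site 18 (C/T, transition), site 21 (A/G, transition), site 29 (G/C, transversion), site 31 (T/C, transition).
Of the 9 differences, 5 transitions and 4 transversions over 34 sites: P = 5/34 = 0.147059, Q = 4/34 = 0.117647.
d = −0.5·ln(0.588235) − 0.25·ln(0.764706) = −0.5·(-0.530629) − 0.25·(-0.268264) = 0.3324.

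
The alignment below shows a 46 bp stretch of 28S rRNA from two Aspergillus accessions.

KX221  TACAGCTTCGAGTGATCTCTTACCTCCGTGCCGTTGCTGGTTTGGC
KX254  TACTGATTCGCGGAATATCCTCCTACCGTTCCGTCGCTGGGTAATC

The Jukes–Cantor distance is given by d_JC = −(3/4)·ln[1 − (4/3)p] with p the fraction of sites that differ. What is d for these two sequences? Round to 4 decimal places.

0.4674

Mismatches occur at site 4 (A↔T), site 6 (C↔A), site 11 (A↔C), site 13 (T↔G), site 14 (G↔A), site 17 (C↔A), site 20 (T↔C), site 22 (A↔C), site 24 (C↔T), site 25 (T↔A), site 30 (G↔T), site 35 (T↔C), site 41 (T↔G), site 43 (T↔A), site 44 (G↔A), site 45 (G↔T).
p = 16/46 = 0.347826.
d = −0.75 · ln(1 − (4/3)·0.347826) = −0.75 · ln(0.536232) = −0.75 · (-0.623188) = 0.4674.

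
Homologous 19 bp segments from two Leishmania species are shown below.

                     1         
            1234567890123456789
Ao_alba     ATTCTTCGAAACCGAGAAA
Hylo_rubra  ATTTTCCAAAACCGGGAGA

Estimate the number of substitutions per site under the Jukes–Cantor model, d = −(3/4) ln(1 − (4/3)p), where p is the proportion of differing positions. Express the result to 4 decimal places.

0.3241

The sequences differ at positions 4 (C/T), 6 (T/C), 8 (G/A), 15 (A/G), 18 (A/G).
p = 5/19 = 0.263158.
d = −0.75 · ln(1 − (4/3)·0.263158) = −0.75 · ln(0.649123) = −0.75 · (-0.432133) = 0.3241.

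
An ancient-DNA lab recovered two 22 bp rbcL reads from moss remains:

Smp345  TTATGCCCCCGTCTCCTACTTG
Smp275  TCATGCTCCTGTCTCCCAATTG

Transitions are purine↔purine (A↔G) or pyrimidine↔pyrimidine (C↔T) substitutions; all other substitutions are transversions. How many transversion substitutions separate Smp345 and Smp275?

1

The sequences differ at positions 2 (T/C, transition), 7 (C/T, transition), 10 (C/T, transition), 17 (T/C, transition), 19 (C/A, transversion).
Of the 5 differences, 4 transitions and 1 transversion, so the answer is 1.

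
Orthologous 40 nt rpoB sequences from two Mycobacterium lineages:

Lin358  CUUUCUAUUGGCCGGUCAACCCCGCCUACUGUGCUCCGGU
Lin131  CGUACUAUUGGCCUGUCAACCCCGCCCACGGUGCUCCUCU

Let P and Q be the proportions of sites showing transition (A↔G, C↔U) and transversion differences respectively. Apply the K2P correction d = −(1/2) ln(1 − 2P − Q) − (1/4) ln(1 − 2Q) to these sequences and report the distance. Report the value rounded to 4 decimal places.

Mismatches occur at site 2 (U↔G, transversion), site 4 (U↔A, transversion), site 14 (G↔U, transversion), site 27 (U↔C, transition), site 30 (U↔G, transversion), site 38 (G↔U, transversion), site 39 (G↔C, transversion).
Of the 7 differences, 1 transition and 6 transversions over 40 sites: P = 1/40 = 0.025000, Q = 6/40 = 0.150000.
d = −0.5·ln(0.800000) − 0.25·ln(0.700000) = −0.5·(-0.223144) − 0.25·(-0.356675) = 0.2007.

0.2007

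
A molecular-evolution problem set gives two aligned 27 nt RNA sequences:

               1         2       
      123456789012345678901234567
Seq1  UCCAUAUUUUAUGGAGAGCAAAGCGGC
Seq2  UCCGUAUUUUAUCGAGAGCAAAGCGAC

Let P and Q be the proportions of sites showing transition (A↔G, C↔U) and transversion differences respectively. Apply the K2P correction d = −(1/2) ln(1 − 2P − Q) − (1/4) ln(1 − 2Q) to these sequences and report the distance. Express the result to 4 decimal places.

The sequences differ at positions 4 (A/G, transition), 13 (G/C, transversion), 26 (G/A, transition).
Of the 3 differences, 2 transitions and 1 transversion over 27 sites: P = 2/27 = 0.074074, Q = 1/27 = 0.037037.
d = −0.5·ln(0.814815) − 0.25·ln(0.925926) = −0.5·(-0.204794) − 0.25·(-0.076961) = 0.1216.

0.1216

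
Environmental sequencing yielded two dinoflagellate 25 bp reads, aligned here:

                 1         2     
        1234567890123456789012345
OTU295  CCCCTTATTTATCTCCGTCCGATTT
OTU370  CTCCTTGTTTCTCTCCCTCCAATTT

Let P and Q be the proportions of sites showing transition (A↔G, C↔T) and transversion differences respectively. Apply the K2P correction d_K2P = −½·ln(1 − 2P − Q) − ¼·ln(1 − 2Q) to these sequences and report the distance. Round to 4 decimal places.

The sequences differ at positions 2 (C/T, transition), 7 (A/G, transition), 11 (A/C, transversion), 17 (G/C, transversion), 21 (G/A, transition).
Of the 5 differences, 3 transitions and 2 transversions over 25 sites: P = 3/25 = 0.120000, Q = 2/25 = 0.080000.
d = −0.5·ln(0.680000) − 0.25·ln(0.840000) = −0.5·(-0.385662) − 0.25·(-0.174353) = 0.2364.

0.2364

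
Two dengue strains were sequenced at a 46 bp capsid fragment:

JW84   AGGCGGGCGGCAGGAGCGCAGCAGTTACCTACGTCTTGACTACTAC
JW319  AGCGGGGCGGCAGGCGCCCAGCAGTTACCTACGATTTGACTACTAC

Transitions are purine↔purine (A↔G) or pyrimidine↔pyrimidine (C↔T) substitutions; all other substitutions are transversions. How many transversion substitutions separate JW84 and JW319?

5

Mismatches occur at site 3 (G→C, transversion), site 4 (C→G, transversion), site 15 (A→C, transversion), site 18 (G→C, transversion), site 34 (T→A, transversion), site 35 (C→T, transition).
Of the 6 differences, 1 transition and 5 transversions, so the answer is 5.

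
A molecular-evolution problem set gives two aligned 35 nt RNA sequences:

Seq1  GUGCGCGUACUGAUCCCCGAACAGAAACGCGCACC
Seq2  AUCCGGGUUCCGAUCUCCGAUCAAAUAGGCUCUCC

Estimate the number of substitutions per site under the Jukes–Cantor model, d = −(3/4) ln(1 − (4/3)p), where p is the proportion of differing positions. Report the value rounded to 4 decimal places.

Differing sites — 1:G/A; 3:G/C; 6:C/G; 9:A/U; 11:U/C; 16:C/U; 21:A/U; 24:G/A; 26:A/U; 28:C/G; 31:G/U; 33:A/U.
p = 12/35 = 0.342857.
d = −0.75 · ln(1 − (4/3)·0.342857) = −0.75 · ln(0.542857) = −0.75 · (-0.610909) = 0.4582.

0.4582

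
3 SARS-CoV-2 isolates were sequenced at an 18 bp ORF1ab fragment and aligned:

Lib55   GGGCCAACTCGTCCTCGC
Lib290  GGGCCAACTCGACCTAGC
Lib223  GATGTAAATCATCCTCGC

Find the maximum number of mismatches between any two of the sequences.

Pairwise Hamming distances:
  Lib55 vs Lib290: 2
  Lib55 vs Lib223: 6
  Lib290 vs Lib223: 8
The largest is 8, between Lib290 and Lib223.

8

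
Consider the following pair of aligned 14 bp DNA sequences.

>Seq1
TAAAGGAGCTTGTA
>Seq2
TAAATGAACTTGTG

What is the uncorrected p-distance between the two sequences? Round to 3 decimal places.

Differing sites — 5:G/T; 8:G/A; 14:A/G.
There are 3 differences over 14 sites, so p = 3/14 = 0.214.

0.214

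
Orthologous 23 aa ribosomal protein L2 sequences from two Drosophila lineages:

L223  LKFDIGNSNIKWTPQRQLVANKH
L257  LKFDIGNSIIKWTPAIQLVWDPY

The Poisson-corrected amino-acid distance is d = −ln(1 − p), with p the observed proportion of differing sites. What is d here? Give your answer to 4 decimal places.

0.3629

Differing sites — 9:N/I; 15:Q/A; 16:R/I; 20:A/W; 21:N/D; 22:K/P; 23:H/Y.
p = 7/23 = 0.304348.
d = −ln(1 − 0.304348) = −ln(0.695652) = 0.3629.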